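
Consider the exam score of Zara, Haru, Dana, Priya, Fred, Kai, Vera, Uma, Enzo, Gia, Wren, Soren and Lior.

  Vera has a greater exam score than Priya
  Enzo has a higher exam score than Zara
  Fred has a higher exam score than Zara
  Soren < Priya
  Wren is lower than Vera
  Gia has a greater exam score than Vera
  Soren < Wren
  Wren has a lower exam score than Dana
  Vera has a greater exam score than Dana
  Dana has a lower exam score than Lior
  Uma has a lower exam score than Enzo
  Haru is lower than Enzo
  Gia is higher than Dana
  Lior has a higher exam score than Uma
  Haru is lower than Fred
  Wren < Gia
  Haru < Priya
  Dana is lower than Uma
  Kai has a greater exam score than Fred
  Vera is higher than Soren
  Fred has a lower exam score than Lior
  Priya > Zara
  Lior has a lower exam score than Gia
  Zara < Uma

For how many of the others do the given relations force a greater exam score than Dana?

Directly above Dana: Uma, Vera, Lior, Gia.
One step further: Enzo (5 so far).
Nothing else is reachable above Dana; 5 in all.

5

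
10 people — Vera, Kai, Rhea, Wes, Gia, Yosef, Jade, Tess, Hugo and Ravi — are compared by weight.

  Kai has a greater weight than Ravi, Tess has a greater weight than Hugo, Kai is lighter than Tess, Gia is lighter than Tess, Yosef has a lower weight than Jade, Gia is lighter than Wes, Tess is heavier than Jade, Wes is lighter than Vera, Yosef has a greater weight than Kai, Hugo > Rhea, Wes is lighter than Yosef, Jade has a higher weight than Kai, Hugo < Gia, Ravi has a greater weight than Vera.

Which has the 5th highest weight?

Ravi

Piecing the relations together gives one ordering: Rhea < Hugo < Gia < Wes < Vera < Ravi < Kai < Yosef < Jade < Tess.
Counting 5 from the largest end gives Ravi.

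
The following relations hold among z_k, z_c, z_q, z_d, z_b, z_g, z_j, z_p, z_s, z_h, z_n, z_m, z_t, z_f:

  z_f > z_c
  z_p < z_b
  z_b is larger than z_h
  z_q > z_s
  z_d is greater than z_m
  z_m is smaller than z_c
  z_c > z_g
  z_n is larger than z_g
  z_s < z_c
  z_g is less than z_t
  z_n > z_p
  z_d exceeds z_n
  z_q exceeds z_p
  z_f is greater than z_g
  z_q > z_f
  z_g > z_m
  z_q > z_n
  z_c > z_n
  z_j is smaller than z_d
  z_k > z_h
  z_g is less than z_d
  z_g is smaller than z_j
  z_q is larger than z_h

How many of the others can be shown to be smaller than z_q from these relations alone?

8

From z_q the given relations immediately reach z_p, z_h, z_s, z_n, z_f.
From those, z_g, z_c — 7 in total.
From those, z_m — 8 in total.
Nothing else is reachable below z_q; 8 in all.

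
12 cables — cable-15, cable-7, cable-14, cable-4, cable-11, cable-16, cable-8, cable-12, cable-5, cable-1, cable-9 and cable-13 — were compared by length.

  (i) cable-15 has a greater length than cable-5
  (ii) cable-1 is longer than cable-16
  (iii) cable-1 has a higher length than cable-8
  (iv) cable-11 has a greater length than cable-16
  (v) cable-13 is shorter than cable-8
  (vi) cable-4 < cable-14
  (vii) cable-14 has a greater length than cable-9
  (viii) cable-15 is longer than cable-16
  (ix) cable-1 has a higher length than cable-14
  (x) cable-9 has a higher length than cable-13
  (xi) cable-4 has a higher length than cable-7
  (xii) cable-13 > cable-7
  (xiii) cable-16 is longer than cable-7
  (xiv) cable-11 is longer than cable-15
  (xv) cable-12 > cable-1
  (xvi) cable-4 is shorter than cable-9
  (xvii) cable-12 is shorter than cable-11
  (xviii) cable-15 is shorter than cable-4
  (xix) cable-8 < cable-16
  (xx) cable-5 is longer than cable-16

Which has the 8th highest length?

cable-5

Chaining the given pairs: cable-7 < cable-13 < cable-8 < cable-16 < cable-5 < cable-15 < cable-4 < cable-9 < cable-14 < cable-1 < cable-12 < cable-11.
The 8th largest is cable-5.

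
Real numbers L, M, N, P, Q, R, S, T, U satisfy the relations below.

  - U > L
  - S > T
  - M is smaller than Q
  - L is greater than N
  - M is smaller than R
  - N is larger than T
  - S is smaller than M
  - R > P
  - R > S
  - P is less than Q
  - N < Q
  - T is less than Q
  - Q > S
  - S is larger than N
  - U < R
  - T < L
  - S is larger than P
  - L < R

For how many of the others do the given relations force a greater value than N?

The elements the relations force above N are S, M, Q, L, U, R — no chain reaches any other.
That is 6.

6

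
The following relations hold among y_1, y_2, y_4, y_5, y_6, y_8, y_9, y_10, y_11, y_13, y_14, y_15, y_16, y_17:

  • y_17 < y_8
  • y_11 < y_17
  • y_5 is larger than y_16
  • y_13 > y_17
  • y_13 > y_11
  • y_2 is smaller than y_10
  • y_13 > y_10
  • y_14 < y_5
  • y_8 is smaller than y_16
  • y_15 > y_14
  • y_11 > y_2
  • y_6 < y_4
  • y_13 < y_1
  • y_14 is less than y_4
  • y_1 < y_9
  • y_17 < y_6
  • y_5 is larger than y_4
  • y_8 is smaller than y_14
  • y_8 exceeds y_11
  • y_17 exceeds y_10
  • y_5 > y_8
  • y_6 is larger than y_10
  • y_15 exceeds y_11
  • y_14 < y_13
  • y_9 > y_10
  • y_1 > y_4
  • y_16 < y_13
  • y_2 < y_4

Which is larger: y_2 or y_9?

y_9

Link the given pairs in sequence: y_2 < y_11; y_11 < y_17; y_17 < y_8; y_8 < y_14; y_14 < y_13; y_13 < y_1; y_1 < y_9.
Together: y_2 < y_11 < y_17 < y_8 < y_14 < y_13 < y_1 < y_9.
So y_2 < y_9; y_9 is the larger of the two.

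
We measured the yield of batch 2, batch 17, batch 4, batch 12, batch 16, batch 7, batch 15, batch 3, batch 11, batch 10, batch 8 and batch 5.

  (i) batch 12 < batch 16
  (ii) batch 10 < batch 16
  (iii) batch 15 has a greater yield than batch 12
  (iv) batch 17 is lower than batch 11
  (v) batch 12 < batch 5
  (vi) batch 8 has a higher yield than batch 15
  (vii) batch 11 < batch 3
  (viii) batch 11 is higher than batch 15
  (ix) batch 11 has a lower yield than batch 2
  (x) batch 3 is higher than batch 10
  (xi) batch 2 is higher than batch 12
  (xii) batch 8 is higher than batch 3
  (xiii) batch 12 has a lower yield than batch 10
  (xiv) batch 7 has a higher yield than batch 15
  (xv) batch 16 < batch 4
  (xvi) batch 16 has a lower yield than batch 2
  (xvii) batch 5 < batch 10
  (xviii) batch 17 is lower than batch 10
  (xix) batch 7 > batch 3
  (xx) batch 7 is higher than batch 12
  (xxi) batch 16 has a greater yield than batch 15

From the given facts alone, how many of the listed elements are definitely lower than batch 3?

The elements the relations force below batch 3 are batch 17, batch 12, batch 15, batch 5, batch 10, batch 11 — no chain reaches any other.
That is 6.

6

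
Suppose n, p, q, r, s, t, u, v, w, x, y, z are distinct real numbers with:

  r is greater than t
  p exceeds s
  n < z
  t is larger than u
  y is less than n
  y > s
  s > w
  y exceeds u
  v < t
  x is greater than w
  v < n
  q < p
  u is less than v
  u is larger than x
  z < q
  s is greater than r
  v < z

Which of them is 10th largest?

Chaining the given pairs: w < x < u < v < t < r < s < y < n < z < q < p.
Counting 10 from the largest end gives u.

u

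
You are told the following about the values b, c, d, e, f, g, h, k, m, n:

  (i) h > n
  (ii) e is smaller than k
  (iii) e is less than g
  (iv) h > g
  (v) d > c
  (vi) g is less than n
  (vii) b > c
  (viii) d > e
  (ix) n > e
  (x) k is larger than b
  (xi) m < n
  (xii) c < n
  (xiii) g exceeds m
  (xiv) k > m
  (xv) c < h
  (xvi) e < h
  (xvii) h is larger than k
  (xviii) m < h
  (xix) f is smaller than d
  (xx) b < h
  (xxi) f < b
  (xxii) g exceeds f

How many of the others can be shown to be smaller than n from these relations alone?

The elements the relations force below n are c, e, f, m, g — no chain reaches any other.
That is 5.

5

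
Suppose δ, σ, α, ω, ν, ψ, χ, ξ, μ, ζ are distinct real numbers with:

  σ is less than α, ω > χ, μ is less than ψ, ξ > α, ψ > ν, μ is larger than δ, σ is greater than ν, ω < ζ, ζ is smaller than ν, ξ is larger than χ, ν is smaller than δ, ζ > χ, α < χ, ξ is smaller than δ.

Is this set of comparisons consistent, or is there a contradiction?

We have α < χ stated directly, yet also χ < ω < ζ < ν < σ < α by chaining the others — so χ < α. Contradiction.

inconsistent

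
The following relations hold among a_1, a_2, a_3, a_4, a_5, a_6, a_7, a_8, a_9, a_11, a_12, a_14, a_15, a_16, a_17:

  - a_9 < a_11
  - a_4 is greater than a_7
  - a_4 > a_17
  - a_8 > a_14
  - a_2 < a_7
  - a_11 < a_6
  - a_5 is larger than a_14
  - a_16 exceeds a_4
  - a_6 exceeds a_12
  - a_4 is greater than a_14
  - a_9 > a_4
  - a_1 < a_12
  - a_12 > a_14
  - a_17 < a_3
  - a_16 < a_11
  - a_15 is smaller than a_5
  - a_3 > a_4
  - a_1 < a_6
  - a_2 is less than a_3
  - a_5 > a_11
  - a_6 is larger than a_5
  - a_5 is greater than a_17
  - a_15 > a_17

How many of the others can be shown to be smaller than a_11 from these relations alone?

From a_11 the given relations immediately reach a_9, a_16.
From those, a_4 — 3 in total.
From those, a_17, a_14, a_7 — 6 in total.
From those, a_2 — 7 in total.
Nothing else is reachable below a_11; 7 in all.

7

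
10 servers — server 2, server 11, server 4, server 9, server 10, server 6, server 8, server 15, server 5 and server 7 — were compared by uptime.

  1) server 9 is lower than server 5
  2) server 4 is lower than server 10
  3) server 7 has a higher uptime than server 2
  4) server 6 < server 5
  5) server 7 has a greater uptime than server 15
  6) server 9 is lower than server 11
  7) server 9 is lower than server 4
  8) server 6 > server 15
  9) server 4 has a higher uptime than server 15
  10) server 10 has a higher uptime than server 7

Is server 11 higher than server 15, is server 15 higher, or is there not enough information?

Following every chain through server 15: above server 15 we get server 4, server 6, server 5, server 7, server 10.
server 11 is not reached, and no chain runs the other way from server 11 to server 15.
So the given relations leave the order of server 15 and server 11 undetermined.

undetermined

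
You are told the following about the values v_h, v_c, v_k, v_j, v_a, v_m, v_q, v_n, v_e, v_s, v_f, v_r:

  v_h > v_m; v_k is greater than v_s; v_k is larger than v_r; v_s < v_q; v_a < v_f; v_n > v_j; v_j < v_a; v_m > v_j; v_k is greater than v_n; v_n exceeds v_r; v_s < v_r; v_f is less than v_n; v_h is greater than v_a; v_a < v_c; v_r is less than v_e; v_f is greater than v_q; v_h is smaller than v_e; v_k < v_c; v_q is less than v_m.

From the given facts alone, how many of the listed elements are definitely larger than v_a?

6

Directly above v_a: v_f, v_h, v_c.
One step further: v_n, v_e (5 so far).
One step further: v_k (6 so far).
No other element is forced above v_a by the given relations, so the count is 6.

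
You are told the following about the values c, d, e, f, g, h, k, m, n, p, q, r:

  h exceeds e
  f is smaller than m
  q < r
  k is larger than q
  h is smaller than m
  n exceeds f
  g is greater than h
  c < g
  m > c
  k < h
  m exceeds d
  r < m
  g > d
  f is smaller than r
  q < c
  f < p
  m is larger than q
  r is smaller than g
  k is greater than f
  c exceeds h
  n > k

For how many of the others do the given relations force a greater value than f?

8

The elements the relations force above f are r, k, n, p, h, c, m, g — no chain reaches any other.
That is 8.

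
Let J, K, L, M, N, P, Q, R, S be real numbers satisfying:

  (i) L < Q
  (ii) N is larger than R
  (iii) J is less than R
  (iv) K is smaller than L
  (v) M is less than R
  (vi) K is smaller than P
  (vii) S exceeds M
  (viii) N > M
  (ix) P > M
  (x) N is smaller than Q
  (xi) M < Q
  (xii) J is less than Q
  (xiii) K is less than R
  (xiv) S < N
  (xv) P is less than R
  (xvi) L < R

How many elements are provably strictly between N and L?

1

The relations place L below N. An element lies strictly between them when it is forced above L and also forced below N.
Above L: {R, Q}. Below N: {K, M, P, J, S, R}.
Intersection: {R} — 1.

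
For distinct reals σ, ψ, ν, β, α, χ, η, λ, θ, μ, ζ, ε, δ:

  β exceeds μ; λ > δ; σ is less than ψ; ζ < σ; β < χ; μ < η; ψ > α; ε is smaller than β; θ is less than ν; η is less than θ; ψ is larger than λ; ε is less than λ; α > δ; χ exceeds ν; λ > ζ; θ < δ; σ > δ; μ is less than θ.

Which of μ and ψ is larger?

μ < η and η < θ give μ < θ.
With θ < δ: μ < η < θ < δ.
Then δ < λ extends the chain to λ.
Then λ < ψ extends the chain to ψ.
So μ < ψ; ψ is the larger of the two.

ψ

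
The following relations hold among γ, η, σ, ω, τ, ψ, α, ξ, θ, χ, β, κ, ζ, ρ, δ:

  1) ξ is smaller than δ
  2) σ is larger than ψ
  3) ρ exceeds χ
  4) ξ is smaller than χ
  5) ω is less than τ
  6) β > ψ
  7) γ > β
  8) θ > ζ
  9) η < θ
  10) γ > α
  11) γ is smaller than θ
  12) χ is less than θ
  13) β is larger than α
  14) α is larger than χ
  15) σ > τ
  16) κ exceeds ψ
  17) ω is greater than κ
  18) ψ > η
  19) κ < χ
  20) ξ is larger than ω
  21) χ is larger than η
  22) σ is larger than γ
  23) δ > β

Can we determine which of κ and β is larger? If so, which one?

The relevant relations are κ < ω; ω < ξ; ξ < χ; χ < α; α < β.
Together: κ < ω < ξ < χ < α < β.
So β is larger.

β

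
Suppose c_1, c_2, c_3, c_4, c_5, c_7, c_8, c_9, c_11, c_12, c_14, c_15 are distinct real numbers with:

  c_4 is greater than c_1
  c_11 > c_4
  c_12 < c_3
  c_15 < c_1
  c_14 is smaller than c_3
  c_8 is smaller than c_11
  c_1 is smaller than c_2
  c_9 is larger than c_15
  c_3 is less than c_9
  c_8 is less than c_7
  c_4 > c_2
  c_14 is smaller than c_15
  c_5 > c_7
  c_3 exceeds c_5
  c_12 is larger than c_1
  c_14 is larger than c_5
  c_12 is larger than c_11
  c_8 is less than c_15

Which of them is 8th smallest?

c_4

Chaining the given pairs: c_8 < c_7 < c_5 < c_14 < c_15 < c_1 < c_2 < c_4 < c_11 < c_12 < c_3 < c_9.
The 8th smallest is c_4.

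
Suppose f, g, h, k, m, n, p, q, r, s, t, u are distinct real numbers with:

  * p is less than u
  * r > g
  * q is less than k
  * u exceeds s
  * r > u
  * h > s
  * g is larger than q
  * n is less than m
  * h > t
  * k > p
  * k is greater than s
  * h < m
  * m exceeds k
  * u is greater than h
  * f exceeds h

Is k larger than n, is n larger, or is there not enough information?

undetermined

Following every chain through n: above n we get m.
k is not reached, and no chain runs the other way from k to n.
So the given relations leave the order of n and k undetermined.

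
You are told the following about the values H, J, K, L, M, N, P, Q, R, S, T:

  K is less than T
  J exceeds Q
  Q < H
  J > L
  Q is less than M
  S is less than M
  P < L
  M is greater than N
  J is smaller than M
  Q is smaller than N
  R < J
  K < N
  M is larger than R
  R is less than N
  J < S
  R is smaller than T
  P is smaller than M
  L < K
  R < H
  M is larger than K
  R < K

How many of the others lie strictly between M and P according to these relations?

Chaining upward from P reaches: L, J, K, S, T, N.
Chaining downward from M reaches: Q, L, R, J, K, S, N.
Strictly between P and M are those in both lists: L, J, K, S, N — 5 elements.

5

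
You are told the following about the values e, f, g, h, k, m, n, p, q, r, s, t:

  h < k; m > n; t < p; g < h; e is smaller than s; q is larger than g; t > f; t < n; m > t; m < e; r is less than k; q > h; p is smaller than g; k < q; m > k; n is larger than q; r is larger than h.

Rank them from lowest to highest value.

f < t < p < g < h < r < k < q < n < m < e < s

Each adjacent pair is fixed by a given relation: f < t; t < p; p < g; g < h; h < r; r < k; k < q; q < n; n < m; m < e; e < s. Chaining them end to end gives the full order.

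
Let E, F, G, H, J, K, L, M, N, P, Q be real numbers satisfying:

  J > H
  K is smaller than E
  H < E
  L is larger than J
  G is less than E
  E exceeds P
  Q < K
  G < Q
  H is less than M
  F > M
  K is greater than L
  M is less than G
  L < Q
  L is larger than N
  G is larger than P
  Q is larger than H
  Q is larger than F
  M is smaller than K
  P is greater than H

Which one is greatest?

Chaining downward from E: directly below it, H, P, G, K; then M, L, Q; then N, J, F.
That covers every other element, and nothing is given above E, so E is the greatest.

E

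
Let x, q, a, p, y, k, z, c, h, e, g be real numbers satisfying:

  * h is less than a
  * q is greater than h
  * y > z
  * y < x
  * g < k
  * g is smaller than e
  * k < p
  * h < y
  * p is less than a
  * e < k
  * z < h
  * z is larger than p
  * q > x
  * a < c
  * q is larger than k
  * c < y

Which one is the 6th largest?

h

Chaining the given pairs: g < e < k < p < z < h < a < c < y < x < q.
The 6th largest is h.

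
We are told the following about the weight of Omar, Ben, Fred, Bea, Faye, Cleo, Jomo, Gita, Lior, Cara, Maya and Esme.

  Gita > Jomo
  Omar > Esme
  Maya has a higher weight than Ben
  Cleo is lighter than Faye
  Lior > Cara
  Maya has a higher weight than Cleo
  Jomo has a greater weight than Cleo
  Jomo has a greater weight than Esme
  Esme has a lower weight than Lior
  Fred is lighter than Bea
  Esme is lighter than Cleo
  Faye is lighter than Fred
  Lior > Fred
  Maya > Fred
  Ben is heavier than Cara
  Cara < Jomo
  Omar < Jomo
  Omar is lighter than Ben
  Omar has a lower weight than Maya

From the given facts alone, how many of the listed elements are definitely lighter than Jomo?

Directly below Jomo: Cara, Esme, Omar, Cleo.
No other element is forced below Jomo by the given relations, so the count is 4.

4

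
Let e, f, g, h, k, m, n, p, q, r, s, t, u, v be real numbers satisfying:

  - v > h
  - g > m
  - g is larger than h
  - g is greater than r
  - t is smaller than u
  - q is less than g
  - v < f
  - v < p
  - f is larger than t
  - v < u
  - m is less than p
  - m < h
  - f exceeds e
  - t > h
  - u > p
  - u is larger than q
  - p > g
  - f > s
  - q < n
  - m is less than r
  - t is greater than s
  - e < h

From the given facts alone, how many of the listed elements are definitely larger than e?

From e the given relations immediately reach h, f.
From those, g, v, t — 5 in total.
From those, p, u — 7 in total.
Nothing else is reachable above e; 7 in all.

7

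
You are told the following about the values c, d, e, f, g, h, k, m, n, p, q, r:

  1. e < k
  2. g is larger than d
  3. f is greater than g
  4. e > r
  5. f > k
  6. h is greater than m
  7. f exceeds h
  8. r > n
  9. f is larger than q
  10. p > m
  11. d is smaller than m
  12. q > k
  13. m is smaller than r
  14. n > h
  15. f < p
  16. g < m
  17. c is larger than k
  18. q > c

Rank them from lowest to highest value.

d < g < m < h < n < r < e < k < c < q < f < p

Each adjacent pair is fixed by a given relation: d < g; g < m; m < h; h < n; n < r; r < e; e < k; k < c; c < q; q < f; f < p. Chaining them end to end gives the full order.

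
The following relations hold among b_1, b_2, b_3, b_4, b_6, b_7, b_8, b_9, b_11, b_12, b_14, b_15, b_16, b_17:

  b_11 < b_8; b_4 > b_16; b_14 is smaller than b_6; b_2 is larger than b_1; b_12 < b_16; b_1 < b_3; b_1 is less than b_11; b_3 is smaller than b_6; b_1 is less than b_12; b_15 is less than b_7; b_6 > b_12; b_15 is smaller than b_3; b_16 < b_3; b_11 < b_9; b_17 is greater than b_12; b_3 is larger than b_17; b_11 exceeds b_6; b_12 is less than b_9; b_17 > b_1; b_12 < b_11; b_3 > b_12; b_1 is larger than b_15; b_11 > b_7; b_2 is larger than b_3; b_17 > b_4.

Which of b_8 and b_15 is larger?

Link the given pairs in sequence: b_15 < b_1; b_1 < b_12; b_12 < b_16; b_16 < b_4; b_4 < b_17; b_17 < b_3; b_3 < b_6; b_6 < b_11; b_11 < b_8.
Chaining these gives b_15 < b_1 < b_12 < b_16 < b_4 < b_17 < b_3 < b_6 < b_11 < b_8.
So b_15 < b_8; b_8 is the larger of the two.

b_8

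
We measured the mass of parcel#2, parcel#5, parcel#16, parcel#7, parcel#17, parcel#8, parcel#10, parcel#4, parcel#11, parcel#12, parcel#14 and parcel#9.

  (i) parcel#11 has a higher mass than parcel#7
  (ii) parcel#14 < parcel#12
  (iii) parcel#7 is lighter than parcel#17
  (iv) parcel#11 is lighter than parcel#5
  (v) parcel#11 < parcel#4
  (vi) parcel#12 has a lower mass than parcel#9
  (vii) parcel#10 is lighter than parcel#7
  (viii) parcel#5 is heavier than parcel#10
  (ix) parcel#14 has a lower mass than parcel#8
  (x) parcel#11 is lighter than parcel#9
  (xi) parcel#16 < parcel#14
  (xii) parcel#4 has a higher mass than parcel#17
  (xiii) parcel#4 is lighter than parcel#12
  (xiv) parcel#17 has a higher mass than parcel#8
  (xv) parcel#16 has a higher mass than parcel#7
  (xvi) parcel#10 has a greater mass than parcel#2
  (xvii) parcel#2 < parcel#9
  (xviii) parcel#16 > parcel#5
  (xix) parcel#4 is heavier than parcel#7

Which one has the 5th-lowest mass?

The consecutive relations fix a unique order: parcel#2 < parcel#10 < parcel#7 < parcel#11 < parcel#5 < parcel#16 < parcel#14 < parcel#8 < parcel#17 < parcel#4 < parcel#12 < parcel#9.
The 5th smallest is parcel#5.

parcel#5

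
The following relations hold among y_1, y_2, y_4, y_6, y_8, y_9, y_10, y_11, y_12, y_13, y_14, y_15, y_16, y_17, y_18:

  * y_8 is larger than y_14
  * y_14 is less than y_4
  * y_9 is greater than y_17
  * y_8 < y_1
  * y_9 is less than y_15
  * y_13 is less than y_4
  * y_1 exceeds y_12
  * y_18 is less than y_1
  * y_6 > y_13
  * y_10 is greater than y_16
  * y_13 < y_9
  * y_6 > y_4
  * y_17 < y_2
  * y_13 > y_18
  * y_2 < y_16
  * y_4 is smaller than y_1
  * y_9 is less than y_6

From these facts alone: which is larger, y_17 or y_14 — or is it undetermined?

undetermined

Following every chain through y_14: above y_14 we get y_4, y_6, y_8, y_1.
y_17 is not reached, and no chain runs the other way from y_17 to y_14.
So the given relations leave the order of y_14 and y_17 undetermined.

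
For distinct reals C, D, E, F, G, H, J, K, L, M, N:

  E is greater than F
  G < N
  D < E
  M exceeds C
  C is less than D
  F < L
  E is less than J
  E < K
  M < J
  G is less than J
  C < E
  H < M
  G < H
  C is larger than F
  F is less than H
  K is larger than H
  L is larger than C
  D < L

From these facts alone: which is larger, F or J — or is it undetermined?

The relevant relations are F < C; C < D; D < E; E < J.
Chaining these gives F < C < D < E < J.
So J is larger.

J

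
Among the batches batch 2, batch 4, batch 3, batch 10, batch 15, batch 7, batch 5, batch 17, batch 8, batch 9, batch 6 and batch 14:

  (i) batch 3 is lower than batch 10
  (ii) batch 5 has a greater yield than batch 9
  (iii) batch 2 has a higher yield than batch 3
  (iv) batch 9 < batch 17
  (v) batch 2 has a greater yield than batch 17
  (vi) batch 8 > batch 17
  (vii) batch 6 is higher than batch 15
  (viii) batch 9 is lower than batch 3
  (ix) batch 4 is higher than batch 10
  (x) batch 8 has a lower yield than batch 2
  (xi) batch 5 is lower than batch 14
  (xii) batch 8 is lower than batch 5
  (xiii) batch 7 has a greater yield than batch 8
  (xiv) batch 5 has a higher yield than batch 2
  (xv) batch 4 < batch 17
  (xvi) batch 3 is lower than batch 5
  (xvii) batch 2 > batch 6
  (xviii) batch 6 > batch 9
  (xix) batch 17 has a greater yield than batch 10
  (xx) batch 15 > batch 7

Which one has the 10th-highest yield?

batch 10

Chaining the given pairs: batch 9 < batch 3 < batch 10 < batch 4 < batch 17 < batch 8 < batch 7 < batch 15 < batch 6 < batch 2 < batch 5 < batch 14.
Counting 10 from the largest end gives batch 10.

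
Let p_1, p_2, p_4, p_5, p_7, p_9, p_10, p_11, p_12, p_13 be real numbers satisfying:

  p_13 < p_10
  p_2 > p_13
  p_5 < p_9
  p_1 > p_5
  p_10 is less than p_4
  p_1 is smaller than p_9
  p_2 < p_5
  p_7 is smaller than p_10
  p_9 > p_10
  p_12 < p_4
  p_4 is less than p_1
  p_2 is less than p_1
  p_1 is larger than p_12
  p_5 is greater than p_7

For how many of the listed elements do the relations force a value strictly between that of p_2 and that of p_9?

2

The relations place p_2 below p_9. An element lies strictly between them when it is forced above p_2 and also forced below p_9.
Above p_2: {p_5, p_1}. Below p_9: {p_7, p_13, p_12, p_10, p_4, p_5, p_1}.
Intersection: {p_5, p_1} — 2.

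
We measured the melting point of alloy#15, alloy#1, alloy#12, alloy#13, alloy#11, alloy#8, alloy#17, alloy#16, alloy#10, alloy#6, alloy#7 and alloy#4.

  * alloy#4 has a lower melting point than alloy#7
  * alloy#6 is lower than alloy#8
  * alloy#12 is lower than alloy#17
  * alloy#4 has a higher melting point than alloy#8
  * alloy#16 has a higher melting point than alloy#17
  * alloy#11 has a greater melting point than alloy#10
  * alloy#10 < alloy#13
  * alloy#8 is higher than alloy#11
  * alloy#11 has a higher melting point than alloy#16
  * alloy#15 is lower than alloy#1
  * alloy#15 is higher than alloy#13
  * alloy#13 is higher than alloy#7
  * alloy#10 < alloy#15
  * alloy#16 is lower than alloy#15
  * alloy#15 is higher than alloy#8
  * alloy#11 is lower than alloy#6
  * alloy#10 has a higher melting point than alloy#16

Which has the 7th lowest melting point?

Piecing the relations together gives one ordering: alloy#12 < alloy#17 < alloy#16 < alloy#10 < alloy#11 < alloy#6 < alloy#8 < alloy#4 < alloy#7 < alloy#13 < alloy#15 < alloy#1.
The 7th smallest is alloy#8.

alloy#8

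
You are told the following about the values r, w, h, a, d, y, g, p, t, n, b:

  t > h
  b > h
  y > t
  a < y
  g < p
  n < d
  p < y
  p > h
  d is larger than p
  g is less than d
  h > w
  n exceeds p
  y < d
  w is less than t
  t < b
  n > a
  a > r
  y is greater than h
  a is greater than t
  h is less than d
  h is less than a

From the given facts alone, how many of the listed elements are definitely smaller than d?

9

The elements the relations force below d are r, w, g, h, t, a, p, y, n — no chain reaches any other.
That is 9.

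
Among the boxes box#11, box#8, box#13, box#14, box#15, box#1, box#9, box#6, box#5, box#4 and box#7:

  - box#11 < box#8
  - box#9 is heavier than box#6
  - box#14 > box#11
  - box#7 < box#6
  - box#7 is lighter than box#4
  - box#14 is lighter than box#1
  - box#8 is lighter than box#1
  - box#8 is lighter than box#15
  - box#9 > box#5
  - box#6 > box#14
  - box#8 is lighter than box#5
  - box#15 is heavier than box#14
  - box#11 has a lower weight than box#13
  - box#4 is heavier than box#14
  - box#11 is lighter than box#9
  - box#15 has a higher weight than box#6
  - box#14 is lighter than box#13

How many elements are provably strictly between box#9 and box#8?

Chaining upward from box#8 reaches: box#5, box#15, box#1.
Chaining downward from box#9 reaches: box#11, box#14, box#7, box#5, box#6.
Strictly between box#8 and box#9 are those in both lists: box#5 — 1 element.

1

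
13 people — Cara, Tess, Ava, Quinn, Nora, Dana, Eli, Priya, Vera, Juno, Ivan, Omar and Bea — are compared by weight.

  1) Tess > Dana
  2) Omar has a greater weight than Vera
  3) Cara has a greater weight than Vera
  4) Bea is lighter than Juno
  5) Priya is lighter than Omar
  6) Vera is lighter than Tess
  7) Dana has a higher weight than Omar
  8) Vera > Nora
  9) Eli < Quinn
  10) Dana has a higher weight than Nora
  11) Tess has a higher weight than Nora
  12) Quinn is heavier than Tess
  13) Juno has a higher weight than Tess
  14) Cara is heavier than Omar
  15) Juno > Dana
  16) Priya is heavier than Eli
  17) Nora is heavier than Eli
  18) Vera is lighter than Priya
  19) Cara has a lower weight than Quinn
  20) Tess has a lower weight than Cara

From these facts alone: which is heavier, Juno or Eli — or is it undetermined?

The relevant relations are Eli < Nora; Nora < Vera; Vera < Priya; Priya < Omar; Omar < Dana; Dana < Tess; Tess < Juno.
Together: Eli < Nora < Vera < Priya < Omar < Dana < Tess < Juno.
So Juno is heavier.

Juno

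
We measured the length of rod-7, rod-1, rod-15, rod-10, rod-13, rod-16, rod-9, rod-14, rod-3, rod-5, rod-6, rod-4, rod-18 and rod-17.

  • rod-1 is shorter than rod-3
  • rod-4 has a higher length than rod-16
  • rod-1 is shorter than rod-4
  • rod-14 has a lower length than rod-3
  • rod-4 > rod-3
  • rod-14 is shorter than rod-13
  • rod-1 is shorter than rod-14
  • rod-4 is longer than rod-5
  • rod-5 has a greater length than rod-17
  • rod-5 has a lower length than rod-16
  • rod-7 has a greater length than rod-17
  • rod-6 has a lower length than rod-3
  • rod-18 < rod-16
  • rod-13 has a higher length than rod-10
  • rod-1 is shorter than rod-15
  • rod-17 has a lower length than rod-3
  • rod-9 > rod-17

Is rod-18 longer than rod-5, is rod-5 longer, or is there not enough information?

Following every chain through rod-5: above rod-5 we get rod-16, rod-4; below rod-5 we get rod-17.
rod-18 is not reached, and no chain runs the other way from rod-18 to rod-5.
So the given relations leave the order of rod-5 and rod-18 undetermined.

undetermined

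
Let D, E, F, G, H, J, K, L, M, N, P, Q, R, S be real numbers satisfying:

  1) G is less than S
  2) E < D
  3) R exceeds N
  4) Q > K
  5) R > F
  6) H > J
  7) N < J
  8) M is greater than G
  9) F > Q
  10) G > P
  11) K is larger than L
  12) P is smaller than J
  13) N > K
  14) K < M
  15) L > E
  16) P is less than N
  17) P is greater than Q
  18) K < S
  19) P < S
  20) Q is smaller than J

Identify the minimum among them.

E

L is not least since E < L; K is not least since L < K; Q is not least since K < Q; P is not least since Q < P; G is not least since P < G; F is not least since Q < F; N is not least since K < N; D is not least since E < D; S is not least since P < S; R is not least since N < R; M is not least since K < M; J is not least since P < J; H is not least since J < H.
Only E has nothing below it, so E is the minimum.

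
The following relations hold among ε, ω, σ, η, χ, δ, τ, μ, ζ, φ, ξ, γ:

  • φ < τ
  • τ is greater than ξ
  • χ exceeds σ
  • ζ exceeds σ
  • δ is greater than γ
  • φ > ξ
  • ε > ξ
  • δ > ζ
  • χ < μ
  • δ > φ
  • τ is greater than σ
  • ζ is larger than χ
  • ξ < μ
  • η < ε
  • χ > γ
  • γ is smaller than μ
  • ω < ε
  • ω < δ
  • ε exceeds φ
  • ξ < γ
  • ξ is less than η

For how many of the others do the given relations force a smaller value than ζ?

4

Directly below ζ: σ, χ.
One step further: γ (3 so far).
One step further: ξ (4 so far).
No other element is forced below ζ by the given relations, so the count is 4.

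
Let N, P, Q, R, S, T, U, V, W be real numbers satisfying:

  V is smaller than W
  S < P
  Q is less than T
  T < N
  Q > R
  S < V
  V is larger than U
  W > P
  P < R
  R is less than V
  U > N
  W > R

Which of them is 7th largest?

R

The consecutive relations fix a unique order: S < P < R < Q < T < N < U < V < W.
Counting 7 from the largest end gives R.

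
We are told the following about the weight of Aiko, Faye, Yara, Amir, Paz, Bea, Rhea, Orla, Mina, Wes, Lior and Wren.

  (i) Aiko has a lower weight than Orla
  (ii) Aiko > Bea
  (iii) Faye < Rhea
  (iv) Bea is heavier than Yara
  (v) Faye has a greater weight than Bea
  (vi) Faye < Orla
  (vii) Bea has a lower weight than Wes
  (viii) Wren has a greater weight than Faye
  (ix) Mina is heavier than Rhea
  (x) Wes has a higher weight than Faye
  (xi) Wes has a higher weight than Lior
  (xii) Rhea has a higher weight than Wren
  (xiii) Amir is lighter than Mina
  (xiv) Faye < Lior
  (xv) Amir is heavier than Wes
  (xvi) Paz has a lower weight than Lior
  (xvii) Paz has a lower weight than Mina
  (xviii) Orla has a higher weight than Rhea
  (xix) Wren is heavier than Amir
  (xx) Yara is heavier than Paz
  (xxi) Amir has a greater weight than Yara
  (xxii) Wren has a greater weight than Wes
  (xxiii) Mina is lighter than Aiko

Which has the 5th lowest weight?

Chaining the given pairs: Paz < Yara < Bea < Faye < Lior < Wes < Amir < Wren < Rhea < Mina < Aiko < Orla.
The 5th smallest is Lior.

Lior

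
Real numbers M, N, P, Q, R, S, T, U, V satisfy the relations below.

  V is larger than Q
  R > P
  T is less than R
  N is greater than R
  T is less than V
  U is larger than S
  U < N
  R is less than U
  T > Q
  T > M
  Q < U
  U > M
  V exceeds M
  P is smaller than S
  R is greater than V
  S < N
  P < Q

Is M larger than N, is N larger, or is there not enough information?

Link the given pairs in sequence: M < T; T < R; R < U; U < N.
Together: M < T < R < U < N.
So N is larger.

N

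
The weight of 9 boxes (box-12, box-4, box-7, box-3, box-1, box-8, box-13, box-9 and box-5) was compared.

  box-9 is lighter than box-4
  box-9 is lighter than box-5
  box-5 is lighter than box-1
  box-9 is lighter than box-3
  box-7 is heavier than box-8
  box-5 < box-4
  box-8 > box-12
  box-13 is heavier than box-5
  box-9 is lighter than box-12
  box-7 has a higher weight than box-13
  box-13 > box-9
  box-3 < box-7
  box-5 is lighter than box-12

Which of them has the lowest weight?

box-9

Chaining upward from box-9: directly above it, box-5, box-12, box-13, box-4, box-3; then box-8, box-1, box-7.
That covers every other element, and nothing is given below box-9, so box-9 is the lowest weight.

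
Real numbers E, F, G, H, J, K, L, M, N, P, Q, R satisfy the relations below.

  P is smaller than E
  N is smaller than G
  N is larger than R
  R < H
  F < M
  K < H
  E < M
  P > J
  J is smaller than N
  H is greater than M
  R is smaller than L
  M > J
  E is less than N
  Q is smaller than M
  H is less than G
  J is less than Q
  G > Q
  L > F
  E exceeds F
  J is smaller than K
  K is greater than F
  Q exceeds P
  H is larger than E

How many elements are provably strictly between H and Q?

1

Chaining upward from Q reaches: M, G.
Chaining downward from H reaches: J, P, R, F, E, M, K.
Strictly between Q and H are those in both lists: M — 1 element.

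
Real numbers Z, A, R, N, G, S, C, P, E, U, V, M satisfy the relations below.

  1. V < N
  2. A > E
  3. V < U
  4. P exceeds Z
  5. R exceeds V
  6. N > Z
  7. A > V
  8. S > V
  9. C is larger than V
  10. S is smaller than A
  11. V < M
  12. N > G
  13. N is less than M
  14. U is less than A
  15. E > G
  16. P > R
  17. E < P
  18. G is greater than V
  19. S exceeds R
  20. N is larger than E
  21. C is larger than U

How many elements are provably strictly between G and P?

Chaining upward from G reaches: E, A, N, M.
Chaining downward from P reaches: Z, V, R, E.
Strictly between G and P are those in both lists: E — 1 element.

1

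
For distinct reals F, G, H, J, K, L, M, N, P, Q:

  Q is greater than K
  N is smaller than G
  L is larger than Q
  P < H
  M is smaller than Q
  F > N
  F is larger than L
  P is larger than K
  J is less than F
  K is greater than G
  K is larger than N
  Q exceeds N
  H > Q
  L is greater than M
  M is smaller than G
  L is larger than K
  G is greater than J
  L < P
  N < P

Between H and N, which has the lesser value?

N < K < Q < L < P < H, by transitivity through K, Q, L, P.
So N < H; N is the smaller of the two.

N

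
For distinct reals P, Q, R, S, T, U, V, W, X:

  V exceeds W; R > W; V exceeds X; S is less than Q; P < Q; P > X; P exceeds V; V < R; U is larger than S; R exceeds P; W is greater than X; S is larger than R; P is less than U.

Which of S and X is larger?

S

X < W and W < V give X < V.
Then V < P extends the chain to P.
Then P < R extends the chain to R.
With R < S: X < W < V < P < R < S.
So X < S; S is the larger of the two.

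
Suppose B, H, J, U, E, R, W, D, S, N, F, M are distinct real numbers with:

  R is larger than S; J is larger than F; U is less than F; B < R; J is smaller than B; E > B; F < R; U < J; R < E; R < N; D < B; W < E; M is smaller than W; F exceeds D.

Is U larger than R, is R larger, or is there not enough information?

R

Following the relations from U: U < F < J < B < R.
So R is larger.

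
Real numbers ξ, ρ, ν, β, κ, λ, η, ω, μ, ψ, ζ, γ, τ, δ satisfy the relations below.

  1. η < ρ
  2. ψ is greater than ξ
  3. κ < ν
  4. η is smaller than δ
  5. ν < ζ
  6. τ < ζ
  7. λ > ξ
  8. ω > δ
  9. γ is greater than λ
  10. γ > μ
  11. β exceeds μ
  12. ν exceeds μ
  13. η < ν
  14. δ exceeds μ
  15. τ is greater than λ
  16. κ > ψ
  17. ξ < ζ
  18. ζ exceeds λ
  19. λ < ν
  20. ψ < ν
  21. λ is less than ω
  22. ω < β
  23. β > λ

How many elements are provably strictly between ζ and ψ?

2

The relations place ψ below ζ. An element lies strictly between them when it is forced above ψ and also forced below ζ.
Above ψ: {κ, ν}. Below ζ: {η, ξ, κ, λ, τ, μ, ν}.
Intersection: {κ, ν} — 2.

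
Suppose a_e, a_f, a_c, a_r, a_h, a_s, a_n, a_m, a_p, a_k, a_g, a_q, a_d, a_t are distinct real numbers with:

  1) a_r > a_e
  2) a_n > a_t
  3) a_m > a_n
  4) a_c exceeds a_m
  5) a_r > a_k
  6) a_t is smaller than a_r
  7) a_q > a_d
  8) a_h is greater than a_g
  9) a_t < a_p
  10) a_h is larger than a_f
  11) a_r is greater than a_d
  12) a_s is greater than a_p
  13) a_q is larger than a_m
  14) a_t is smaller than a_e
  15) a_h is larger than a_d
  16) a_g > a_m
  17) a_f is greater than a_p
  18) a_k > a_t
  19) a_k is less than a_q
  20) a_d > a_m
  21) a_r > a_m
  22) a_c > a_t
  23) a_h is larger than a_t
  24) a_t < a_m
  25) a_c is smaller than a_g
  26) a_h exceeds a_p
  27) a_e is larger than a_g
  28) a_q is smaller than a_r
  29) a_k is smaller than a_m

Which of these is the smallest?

Chaining upward from a_t: directly above it, a_p, a_k, a_n, a_m, a_c, a_e, a_h, a_r; then a_f, a_d, a_g, a_q, a_s.
That covers every other element, and nothing is given below a_t, so a_t is the smallest.

a_t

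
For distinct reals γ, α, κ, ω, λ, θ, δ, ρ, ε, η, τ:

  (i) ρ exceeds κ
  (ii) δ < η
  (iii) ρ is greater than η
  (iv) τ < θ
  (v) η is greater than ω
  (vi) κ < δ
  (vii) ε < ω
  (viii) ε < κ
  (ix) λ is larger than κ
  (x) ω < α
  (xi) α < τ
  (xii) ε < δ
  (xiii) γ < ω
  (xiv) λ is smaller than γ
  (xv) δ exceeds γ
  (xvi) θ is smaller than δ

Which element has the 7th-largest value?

The consecutive relations fix a unique order: ε < κ < λ < γ < ω < α < τ < θ < δ < η < ρ.
Counting 7 from the largest end gives ω.

ω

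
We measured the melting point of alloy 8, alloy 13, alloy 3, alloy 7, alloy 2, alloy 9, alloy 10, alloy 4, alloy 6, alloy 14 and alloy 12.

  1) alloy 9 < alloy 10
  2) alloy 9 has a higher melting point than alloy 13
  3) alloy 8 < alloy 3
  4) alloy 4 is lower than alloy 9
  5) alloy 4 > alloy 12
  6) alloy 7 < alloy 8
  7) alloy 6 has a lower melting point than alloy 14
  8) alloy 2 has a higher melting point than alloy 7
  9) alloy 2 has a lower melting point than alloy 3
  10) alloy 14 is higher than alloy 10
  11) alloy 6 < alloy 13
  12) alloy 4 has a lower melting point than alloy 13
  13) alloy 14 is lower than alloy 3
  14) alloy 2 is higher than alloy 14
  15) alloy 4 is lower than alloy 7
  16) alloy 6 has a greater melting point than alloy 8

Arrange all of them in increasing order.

alloy 12 < alloy 4 < alloy 7 < alloy 8 < alloy 6 < alloy 13 < alloy 9 < alloy 10 < alloy 14 < alloy 2 < alloy 3

The consecutive links are each given: alloy 12 < alloy 4; alloy 4 < alloy 7; alloy 7 < alloy 8; alloy 8 < alloy 6; alloy 6 < alloy 13; alloy 13 < alloy 9; alloy 9 < alloy 10; alloy 10 < alloy 14; alloy 14 < alloy 2; alloy 2 < alloy 3.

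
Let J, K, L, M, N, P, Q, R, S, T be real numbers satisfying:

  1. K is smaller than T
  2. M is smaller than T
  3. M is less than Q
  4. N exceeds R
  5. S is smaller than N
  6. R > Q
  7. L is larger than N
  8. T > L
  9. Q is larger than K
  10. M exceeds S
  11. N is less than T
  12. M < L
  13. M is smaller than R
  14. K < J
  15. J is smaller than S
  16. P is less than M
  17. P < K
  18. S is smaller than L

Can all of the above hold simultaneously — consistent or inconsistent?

Every relation is compatible with P < K < J < S < M < Q < R < N < L < T; the set is consistent.

consistent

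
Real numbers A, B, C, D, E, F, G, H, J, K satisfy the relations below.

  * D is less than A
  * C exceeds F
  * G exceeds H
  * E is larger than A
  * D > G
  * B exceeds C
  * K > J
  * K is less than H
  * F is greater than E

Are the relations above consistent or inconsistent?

Every relation is compatible with J < K < H < G < D < A < E < F < C < B; the set is consistent.

consistent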